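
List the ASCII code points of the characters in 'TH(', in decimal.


String: 'TH('  (3 characters)
Per-character ASCII lookup:
  'T': uppercase starts at 65: 'T' = 65 + 19 = 84
  'H': uppercase starts at 65: 'H' = 65 + 7 = 72
  '(': special character: '(' = 40
= 84 72 40


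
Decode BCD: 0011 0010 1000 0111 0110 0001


Each 4-bit group → digit:
  0011 → 3
  0010 → 2
  1000 → 8
  0111 → 7
  0110 → 6
  0001 → 1
= 328761


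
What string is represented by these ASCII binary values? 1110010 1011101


Codes (binary): 1110010 1011101
Per-code ASCII lookup:
  1110010 = 114  (range 97-122: lowercase, 114 - 97 = 17) → 'r'
  1011101 = 93  (special character) → ']'
= 'r]'


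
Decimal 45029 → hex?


Divide by 16 repeatedly:
45029 ÷ 16 = 2814 remainder 5 (5)
2814 ÷ 16 = 175 remainder 14 (E)
175 ÷ 16 = 10 remainder 15 (F)
10 ÷ 16 = 0 remainder 10 (A)
Reading remainders bottom-up:
= 0xAFE5


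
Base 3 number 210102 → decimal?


Positional values (base 3):
  2 × 3^0 = 2 × 1 = 2
  0 × 3^1 = 0 × 3 = 0
  1 × 3^2 = 1 × 9 = 9
  0 × 3^3 = 0 × 27 = 0
  1 × 3^4 = 1 × 81 = 81
  2 × 3^5 = 2 × 243 = 486
Sum = 2 + 0 + 9 + 0 + 81 + 486
= 578


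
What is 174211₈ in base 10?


Positional values:
Position 0: 1 × 8^0 = 1
Position 1: 1 × 8^1 = 8
Position 2: 2 × 8^2 = 128
Position 3: 4 × 8^3 = 2048
Position 4: 7 × 8^4 = 28672
Position 5: 1 × 8^5 = 32768
Sum = 1 + 8 + 128 + 2048 + 28672 + 32768
= 63625


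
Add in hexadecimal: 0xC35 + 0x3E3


Align and add column by column (LSB to MSB, each column mod 16 with carry):
  0C35
+ 03E3
  ----
  col 0: 5(5) + 3(3) + 0 (carry in) = 8 → 8(8), carry out 0
  col 1: 3(3) + E(14) + 0 (carry in) = 17 → 1(1), carry out 1
  col 2: C(12) + 3(3) + 1 (carry in) = 16 → 0(0), carry out 1
  col 3: 0(0) + 0(0) + 1 (carry in) = 1 → 1(1), carry out 0
Reading digits MSB→LSB: 1018
Strip leading zeros: 1018
= 0x1018


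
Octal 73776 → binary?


Each octal digit → 3 binary bits:
  7 = 111
  3 = 011
  7 = 111
  7 = 111
  6 = 110
Concatenate: 111 011 111 111 110
= 111011111111110


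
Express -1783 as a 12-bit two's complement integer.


Original: 011011110111
Step 1 - Invert all bits: 100100001000
Step 2 - Add 1: 100100001000 + 1
= 100100001001 (represents -1783)


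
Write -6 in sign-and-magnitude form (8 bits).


Sign bit: 1 (negative)
Magnitude: 6 = 0000110
= 10000110


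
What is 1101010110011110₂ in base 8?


Group into 3-bit groups: 001101010110011110
  001 = 1
  101 = 5
  010 = 2
  110 = 6
  011 = 3
  110 = 6
= 0o152636


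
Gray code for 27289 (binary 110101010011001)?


Binary: 110101010011001
Gray code: G = B XOR (B >> 1)
B >> 1 = 011010101001100
110101010011001 XOR 011010101001100:
  1 XOR 0 = 1
  1 XOR 1 = 0
  0 XOR 1 = 1
  1 XOR 0 = 1
  0 XOR 1 = 1
  1 XOR 0 = 1
  0 XOR 1 = 1
  1 XOR 0 = 1
  0 XOR 1 = 1
  0 XOR 0 = 0
  1 XOR 0 = 1
  1 XOR 1 = 0
  0 XOR 1 = 1
  0 XOR 0 = 0
  1 XOR 0 = 1
= 101111111010101


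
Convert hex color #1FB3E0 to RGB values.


Hex: #1FB3E0
R = 1F₁₆ = 31
G = B3₁₆ = 179
B = E0₁₆ = 224
= RGB(31, 179, 224)


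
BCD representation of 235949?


Each digit → 4-bit binary:
  2 → 0010
  3 → 0011
  5 → 0101
  9 → 1001
  4 → 0100
  9 → 1001
= 0010 0011 0101 1001 0100 1001


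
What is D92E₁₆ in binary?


Each hex digit → 4 binary bits:
  D = 1101
  9 = 1001
  2 = 0010
  E = 1110
Concatenate: 1101 1001 0010 1110
= 1101100100101110


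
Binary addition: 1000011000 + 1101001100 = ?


Align and add column by column (LSB to MSB, carry propagating):
  01000011000
+ 01101001100
  -----------
  col 0: 0 + 0 + 0 (carry in) = 0 → bit 0, carry out 0
  col 1: 0 + 0 + 0 (carry in) = 0 → bit 0, carry out 0
  col 2: 0 + 1 + 0 (carry in) = 1 → bit 1, carry out 0
  col 3: 1 + 1 + 0 (carry in) = 2 → bit 0, carry out 1
  col 4: 1 + 0 + 1 (carry in) = 2 → bit 0, carry out 1
  col 5: 0 + 0 + 1 (carry in) = 1 → bit 1, carry out 0
  col 6: 0 + 1 + 0 (carry in) = 1 → bit 1, carry out 0
  col 7: 0 + 0 + 0 (carry in) = 0 → bit 0, carry out 0
  col 8: 0 + 1 + 0 (carry in) = 1 → bit 1, carry out 0
  col 9: 1 + 1 + 0 (carry in) = 2 → bit 0, carry out 1
  col 10: 0 + 0 + 1 (carry in) = 1 → bit 1, carry out 0
Reading bits MSB→LSB: 10101100100
Strip leading zeros: 10101100100
= 10101100100


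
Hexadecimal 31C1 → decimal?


Positional values:
Position 0: 1 × 16^0 = 1 × 1 = 1
Position 1: C × 16^1 = 12 × 16 = 192
Position 2: 1 × 16^2 = 1 × 256 = 256
Position 3: 3 × 16^3 = 3 × 4096 = 12288
Sum = 1 + 192 + 256 + 12288
= 12737


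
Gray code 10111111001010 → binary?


Gray code: 10111111001010
MSB stays the same: 1
Each subsequent bit = prev_binary XOR current_gray:
  B[1] = 1 XOR 0 = 1
  B[2] = 1 XOR 1 = 0
  B[3] = 0 XOR 1 = 1
  B[4] = 1 XOR 1 = 0
  B[5] = 0 XOR 1 = 1
  B[6] = 1 XOR 1 = 0
  B[7] = 0 XOR 1 = 1
  B[8] = 1 XOR 0 = 1
  B[9] = 1 XOR 0 = 1
  B[10] = 1 XOR 1 = 0
  B[11] = 0 XOR 0 = 0
  B[12] = 0 XOR 1 = 1
  B[13] = 1 XOR 0 = 1
= 11010101110011 (13683 decimal)


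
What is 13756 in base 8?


Divide by 8 repeatedly:
13756 ÷ 8 = 1719 remainder 4
1719 ÷ 8 = 214 remainder 7
214 ÷ 8 = 26 remainder 6
26 ÷ 8 = 3 remainder 2
3 ÷ 8 = 0 remainder 3
Reading remainders bottom-up:
= 0o32674


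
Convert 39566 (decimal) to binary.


Divide by 2 repeatedly:
39566 ÷ 2 = 19783 remainder 0
19783 ÷ 2 = 9891 remainder 1
9891 ÷ 2 = 4945 remainder 1
4945 ÷ 2 = 2472 remainder 1
2472 ÷ 2 = 1236 remainder 0
1236 ÷ 2 = 618 remainder 0
618 ÷ 2 = 309 remainder 0
309 ÷ 2 = 154 remainder 1
154 ÷ 2 = 77 remainder 0
77 ÷ 2 = 38 remainder 1
38 ÷ 2 = 19 remainder 0
19 ÷ 2 = 9 remainder 1
9 ÷ 2 = 4 remainder 1
4 ÷ 2 = 2 remainder 0
2 ÷ 2 = 1 remainder 0
1 ÷ 2 = 0 remainder 1
Reading remainders bottom-up:
= 1001101010001110


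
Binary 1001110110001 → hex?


Group into 4-bit nibbles: 0001001110110001
  0001 = 1
  0011 = 3
  1011 = B
  0001 = 1
= 0x13B1


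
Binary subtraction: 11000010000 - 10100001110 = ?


Align and subtract column by column (LSB to MSB, borrowing when needed):
  11000010000
- 10100001110
  -----------
  col 0: (0 - 0 borrow-in) - 0 → 0 - 0 = 0, borrow out 0
  col 1: (0 - 0 borrow-in) - 1 → borrow from next column: (0+2) - 1 = 1, borrow out 1
  col 2: (0 - 1 borrow-in) - 1 → borrow from next column: (-1+2) - 1 = 0, borrow out 1
  col 3: (0 - 1 borrow-in) - 1 → borrow from next column: (-1+2) - 1 = 0, borrow out 1
  col 4: (1 - 1 borrow-in) - 0 → 0 - 0 = 0, borrow out 0
  col 5: (0 - 0 borrow-in) - 0 → 0 - 0 = 0, borrow out 0
  col 6: (0 - 0 borrow-in) - 0 → 0 - 0 = 0, borrow out 0
  col 7: (0 - 0 borrow-in) - 0 → 0 - 0 = 0, borrow out 0
  col 8: (0 - 0 borrow-in) - 1 → borrow from next column: (0+2) - 1 = 1, borrow out 1
  col 9: (1 - 1 borrow-in) - 0 → 0 - 0 = 0, borrow out 0
  col 10: (1 - 0 borrow-in) - 1 → 1 - 1 = 0, borrow out 0
Reading bits MSB→LSB: 00100000010
Strip leading zeros: 100000010
= 100000010


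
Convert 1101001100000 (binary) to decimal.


Positional values:
Bit 5: 1 × 2^5 = 32
Bit 6: 1 × 2^6 = 64
Bit 9: 1 × 2^9 = 512
Bit 11: 1 × 2^11 = 2048
Bit 12: 1 × 2^12 = 4096
Sum = 32 + 64 + 512 + 2048 + 4096
= 6752


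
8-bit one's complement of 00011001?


Original: 00011001
Invert all bits:
  bit 0: 0 → 1
  bit 1: 0 → 1
  bit 2: 0 → 1
  bit 3: 1 → 0
  bit 4: 1 → 0
  bit 5: 0 → 1
  bit 6: 0 → 1
  bit 7: 1 → 0
= 11100110


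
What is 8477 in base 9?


Divide by 9 repeatedly:
8477 ÷ 9 = 941 remainder 8
941 ÷ 9 = 104 remainder 5
104 ÷ 9 = 11 remainder 5
11 ÷ 9 = 1 remainder 2
1 ÷ 9 = 0 remainder 1
Reading remainders bottom-up:
= 12558


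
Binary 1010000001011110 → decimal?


Positional values:
Bit 1: 1 × 2^1 = 2
Bit 2: 1 × 2^2 = 4
Bit 3: 1 × 2^3 = 8
Bit 4: 1 × 2^4 = 16
Bit 6: 1 × 2^6 = 64
Bit 13: 1 × 2^13 = 8192
Bit 15: 1 × 2^15 = 32768
Sum = 2 + 4 + 8 + 16 + 64 + 8192 + 32768
= 41054


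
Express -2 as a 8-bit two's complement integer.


Original: 00000010
Step 1 - Invert all bits: 11111101
Step 2 - Add 1: 11111101 + 1
= 11111110 (represents -2)


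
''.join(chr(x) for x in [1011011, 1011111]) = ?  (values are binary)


Codes (binary): 1011011 1011111
Per-code ASCII lookup:
  1011011 = 91  (special character) → '['
  1011111 = 95  (special character) → '_'
= '[_'


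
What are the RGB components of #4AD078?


Hex: #4AD078
R = 4A₁₆ = 74
G = D0₁₆ = 208
B = 78₁₆ = 120
= RGB(74, 208, 120)


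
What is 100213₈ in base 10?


Positional values:
Position 0: 3 × 8^0 = 3
Position 1: 1 × 8^1 = 8
Position 2: 2 × 8^2 = 128
Position 3: 0 × 8^3 = 0
Position 4: 0 × 8^4 = 0
Position 5: 1 × 8^5 = 32768
Sum = 3 + 8 + 128 + 0 + 0 + 32768
= 32907


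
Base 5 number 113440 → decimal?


Positional values (base 5):
  0 × 5^0 = 0 × 1 = 0
  4 × 5^1 = 4 × 5 = 20
  4 × 5^2 = 4 × 25 = 100
  3 × 5^3 = 3 × 125 = 375
  1 × 5^4 = 1 × 625 = 625
  1 × 5^5 = 1 × 3125 = 3125
Sum = 0 + 20 + 100 + 375 + 625 + 3125
= 4245


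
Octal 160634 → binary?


Each octal digit → 3 binary bits:
  1 = 001
  6 = 110
  0 = 000
  6 = 110
  3 = 011
  4 = 100
Concatenate: 001 110 000 110 011 100
= 001110000110011100


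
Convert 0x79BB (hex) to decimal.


Positional values:
Position 0: B × 16^0 = 11 × 1 = 11
Position 1: B × 16^1 = 11 × 16 = 176
Position 2: 9 × 16^2 = 9 × 256 = 2304
Position 3: 7 × 16^3 = 7 × 4096 = 28672
Sum = 11 + 176 + 2304 + 28672
= 31163


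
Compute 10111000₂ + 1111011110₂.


Align and add column by column (LSB to MSB, carry propagating):
  00010111000
+ 01111011110
  -----------
  col 0: 0 + 0 + 0 (carry in) = 0 → bit 0, carry out 0
  col 1: 0 + 1 + 0 (carry in) = 1 → bit 1, carry out 0
  col 2: 0 + 1 + 0 (carry in) = 1 → bit 1, carry out 0
  col 3: 1 + 1 + 0 (carry in) = 2 → bit 0, carry out 1
  col 4: 1 + 1 + 1 (carry in) = 3 → bit 1, carry out 1
  col 5: 1 + 0 + 1 (carry in) = 2 → bit 0, carry out 1
  col 6: 0 + 1 + 1 (carry in) = 2 → bit 0, carry out 1
  col 7: 1 + 1 + 1 (carry in) = 3 → bit 1, carry out 1
  col 8: 0 + 1 + 1 (carry in) = 2 → bit 0, carry out 1
  col 9: 0 + 1 + 1 (carry in) = 2 → bit 0, carry out 1
  col 10: 0 + 0 + 1 (carry in) = 1 → bit 1, carry out 0
Reading bits MSB→LSB: 10010010110
Strip leading zeros: 10010010110
= 10010010110


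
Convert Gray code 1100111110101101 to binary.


Gray code: 1100111110101101
MSB stays the same: 1
Each subsequent bit = prev_binary XOR current_gray:
  B[1] = 1 XOR 1 = 0
  B[2] = 0 XOR 0 = 0
  B[3] = 0 XOR 0 = 0
  B[4] = 0 XOR 1 = 1
  B[5] = 1 XOR 1 = 0
  B[6] = 0 XOR 1 = 1
  B[7] = 1 XOR 1 = 0
  B[8] = 0 XOR 1 = 1
  B[9] = 1 XOR 0 = 1
  B[10] = 1 XOR 1 = 0
  B[11] = 0 XOR 0 = 0
  B[12] = 0 XOR 1 = 1
  B[13] = 1 XOR 1 = 0
  B[14] = 0 XOR 0 = 0
  B[15] = 0 XOR 1 = 1
= 1000101011001001 (35529 decimal)


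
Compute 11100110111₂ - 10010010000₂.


Align and subtract column by column (LSB to MSB, borrowing when needed):
  11100110111
- 10010010000
  -----------
  col 0: (1 - 0 borrow-in) - 0 → 1 - 0 = 1, borrow out 0
  col 1: (1 - 0 borrow-in) - 0 → 1 - 0 = 1, borrow out 0
  col 2: (1 - 0 borrow-in) - 0 → 1 - 0 = 1, borrow out 0
  col 3: (0 - 0 borrow-in) - 0 → 0 - 0 = 0, borrow out 0
  col 4: (1 - 0 borrow-in) - 1 → 1 - 1 = 0, borrow out 0
  col 5: (1 - 0 borrow-in) - 0 → 1 - 0 = 1, borrow out 0
  col 6: (0 - 0 borrow-in) - 0 → 0 - 0 = 0, borrow out 0
  col 7: (0 - 0 borrow-in) - 1 → borrow from next column: (0+2) - 1 = 1, borrow out 1
  col 8: (1 - 1 borrow-in) - 0 → 0 - 0 = 0, borrow out 0
  col 9: (1 - 0 borrow-in) - 0 → 1 - 0 = 1, borrow out 0
  col 10: (1 - 0 borrow-in) - 1 → 1 - 1 = 0, borrow out 0
Reading bits MSB→LSB: 01010100111
Strip leading zeros: 1010100111
= 1010100111


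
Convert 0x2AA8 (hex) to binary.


Each hex digit → 4 binary bits:
  2 = 0010
  A = 1010
  A = 1010
  8 = 1000
Concatenate: 0010 1010 1010 1000
= 0010101010101000


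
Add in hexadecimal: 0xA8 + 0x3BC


Align and add column by column (LSB to MSB, each column mod 16 with carry):
  00A8
+ 03BC
  ----
  col 0: 8(8) + C(12) + 0 (carry in) = 20 → 4(4), carry out 1
  col 1: A(10) + B(11) + 1 (carry in) = 22 → 6(6), carry out 1
  col 2: 0(0) + 3(3) + 1 (carry in) = 4 → 4(4), carry out 0
  col 3: 0(0) + 0(0) + 0 (carry in) = 0 → 0(0), carry out 0
Reading digits MSB→LSB: 0464
Strip leading zeros: 464
= 0x464


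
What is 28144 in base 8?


Divide by 8 repeatedly:
28144 ÷ 8 = 3518 remainder 0
3518 ÷ 8 = 439 remainder 6
439 ÷ 8 = 54 remainder 7
54 ÷ 8 = 6 remainder 6
6 ÷ 8 = 0 remainder 6
Reading remainders bottom-up:
= 0o66760


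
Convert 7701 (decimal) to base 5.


Divide by 5 repeatedly:
7701 ÷ 5 = 1540 remainder 1
1540 ÷ 5 = 308 remainder 0
308 ÷ 5 = 61 remainder 3
61 ÷ 5 = 12 remainder 1
12 ÷ 5 = 2 remainder 2
2 ÷ 5 = 0 remainder 2
Reading remainders bottom-up:
= 221301


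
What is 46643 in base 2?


Divide by 2 repeatedly:
46643 ÷ 2 = 23321 remainder 1
23321 ÷ 2 = 11660 remainder 1
11660 ÷ 2 = 5830 remainder 0
5830 ÷ 2 = 2915 remainder 0
2915 ÷ 2 = 1457 remainder 1
1457 ÷ 2 = 728 remainder 1
728 ÷ 2 = 364 remainder 0
364 ÷ 2 = 182 remainder 0
182 ÷ 2 = 91 remainder 0
91 ÷ 2 = 45 remainder 1
45 ÷ 2 = 22 remainder 1
22 ÷ 2 = 11 remainder 0
11 ÷ 2 = 5 remainder 1
5 ÷ 2 = 2 remainder 1
2 ÷ 2 = 1 remainder 0
1 ÷ 2 = 0 remainder 1
Reading remainders bottom-up:
= 1011011000110011


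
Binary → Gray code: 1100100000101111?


Binary: 1100100000101111
Gray code: G = B XOR (B >> 1)
B >> 1 = 0110010000010111
1100100000101111 XOR 0110010000010111:
  1 XOR 0 = 1
  1 XOR 1 = 0
  0 XOR 1 = 1
  0 XOR 0 = 0
  1 XOR 0 = 1
  0 XOR 1 = 1
  0 XOR 0 = 0
  0 XOR 0 = 0
  0 XOR 0 = 0
  0 XOR 0 = 0
  1 XOR 0 = 1
  0 XOR 1 = 1
  1 XOR 0 = 1
  1 XOR 1 = 0
  1 XOR 1 = 0
  1 XOR 1 = 0
= 1010110000111000


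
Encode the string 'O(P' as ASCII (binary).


String: 'O(P'  (3 characters)
Per-character ASCII lookup:
  'O': uppercase starts at 65: 'O' = 65 + 14 = 79 → 1001111
  '(': special character: '(' = 40 → 101000
  'P': uppercase starts at 65: 'P' = 65 + 15 = 80 → 1010000
= 1001111 101000 1010000


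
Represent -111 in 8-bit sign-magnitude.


Sign bit: 1 (negative)
Magnitude: 111 = 1101111
= 11101111


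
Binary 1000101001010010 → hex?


Group into 4-bit nibbles: 1000101001010010
  1000 = 8
  1010 = A
  0101 = 5
  0010 = 2
= 0x8A52


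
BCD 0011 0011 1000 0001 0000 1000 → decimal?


Each 4-bit group → digit:
  0011 → 3
  0011 → 3
  1000 → 8
  0001 → 1
  0000 → 0
  1000 → 8
= 338108


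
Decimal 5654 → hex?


Divide by 16 repeatedly:
5654 ÷ 16 = 353 remainder 6 (6)
353 ÷ 16 = 22 remainder 1 (1)
22 ÷ 16 = 1 remainder 6 (6)
1 ÷ 16 = 0 remainder 1 (1)
Reading remainders bottom-up:
= 0x1616


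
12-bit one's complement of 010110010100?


Original: 010110010100
Invert all bits:
  bit 0: 0 → 1
  bit 1: 1 → 0
  bit 2: 0 → 1
  bit 3: 1 → 0
  bit 4: 1 → 0
  bit 5: 0 → 1
  bit 6: 0 → 1
  bit 7: 1 → 0
  bit 8: 0 → 1
  bit 9: 1 → 0
  bit 10: 0 → 1
  bit 11: 0 → 1
= 101001101011


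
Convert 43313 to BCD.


Each digit → 4-bit binary:
  4 → 0100
  3 → 0011
  3 → 0011
  1 → 0001
  3 → 0011
= 0100 0011 0011 0001 0011


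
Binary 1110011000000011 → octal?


Group into 3-bit groups: 001110011000000011
  001 = 1
  110 = 6
  011 = 3
  000 = 0
  000 = 0
  011 = 3
= 0o163003


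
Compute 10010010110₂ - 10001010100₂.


Align and subtract column by column (LSB to MSB, borrowing when needed):
  10010010110
- 10001010100
  -----------
  col 0: (0 - 0 borrow-in) - 0 → 0 - 0 = 0, borrow out 0
  col 1: (1 - 0 borrow-in) - 0 → 1 - 0 = 1, borrow out 0
  col 2: (1 - 0 borrow-in) - 1 → 1 - 1 = 0, borrow out 0
  col 3: (0 - 0 borrow-in) - 0 → 0 - 0 = 0, borrow out 0
  col 4: (1 - 0 borrow-in) - 1 → 1 - 1 = 0, borrow out 0
  col 5: (0 - 0 borrow-in) - 0 → 0 - 0 = 0, borrow out 0
  col 6: (0 - 0 borrow-in) - 1 → borrow from next column: (0+2) - 1 = 1, borrow out 1
  col 7: (1 - 1 borrow-in) - 0 → 0 - 0 = 0, borrow out 0
  col 8: (0 - 0 borrow-in) - 0 → 0 - 0 = 0, borrow out 0
  col 9: (0 - 0 borrow-in) - 0 → 0 - 0 = 0, borrow out 0
  col 10: (1 - 0 borrow-in) - 1 → 1 - 1 = 0, borrow out 0
Reading bits MSB→LSB: 00001000010
Strip leading zeros: 1000010
= 1000010


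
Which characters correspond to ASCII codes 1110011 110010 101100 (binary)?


Codes (binary): 1110011 110010 101100
Per-code ASCII lookup:
  1110011 = 115  (range 97-122: lowercase, 115 - 97 = 18) → 's'
  110010 = 50  (range 48-57: digits, 50 - 48 = 2) → '2'
  101100 = 44  (special character) → ','
= 's2,'


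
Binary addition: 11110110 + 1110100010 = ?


Align and add column by column (LSB to MSB, carry propagating):
  00011110110
+ 01110100010
  -----------
  col 0: 0 + 0 + 0 (carry in) = 0 → bit 0, carry out 0
  col 1: 1 + 1 + 0 (carry in) = 2 → bit 0, carry out 1
  col 2: 1 + 0 + 1 (carry in) = 2 → bit 0, carry out 1
  col 3: 0 + 0 + 1 (carry in) = 1 → bit 1, carry out 0
  col 4: 1 + 0 + 0 (carry in) = 1 → bit 1, carry out 0
  col 5: 1 + 1 + 0 (carry in) = 2 → bit 0, carry out 1
  col 6: 1 + 0 + 1 (carry in) = 2 → bit 0, carry out 1
  col 7: 1 + 1 + 1 (carry in) = 3 → bit 1, carry out 1
  col 8: 0 + 1 + 1 (carry in) = 2 → bit 0, carry out 1
  col 9: 0 + 1 + 1 (carry in) = 2 → bit 0, carry out 1
  col 10: 0 + 0 + 1 (carry in) = 1 → bit 1, carry out 0
Reading bits MSB→LSB: 10010011000
Strip leading zeros: 10010011000
= 10010011000


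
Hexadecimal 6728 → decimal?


Positional values:
Position 0: 8 × 16^0 = 8 × 1 = 8
Position 1: 2 × 16^1 = 2 × 16 = 32
Position 2: 7 × 16^2 = 7 × 256 = 1792
Position 3: 6 × 16^3 = 6 × 4096 = 24576
Sum = 8 + 32 + 1792 + 24576
= 26408


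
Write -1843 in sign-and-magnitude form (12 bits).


Sign bit: 1 (negative)
Magnitude: 1843 = 11100110011
= 111100110011


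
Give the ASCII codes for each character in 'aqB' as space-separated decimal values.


String: 'aqB'  (3 characters)
Per-character ASCII lookup:
  'a': lowercase starts at 97: 'a' = 97 + 0 = 97
  'q': lowercase starts at 97: 'q' = 97 + 16 = 113
  'B': uppercase starts at 65: 'B' = 65 + 1 = 66
= 97 113 66


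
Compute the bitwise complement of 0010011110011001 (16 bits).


Original: 0010011110011001
Invert all bits:
  bit 0: 0 → 1
  bit 1: 0 → 1
  bit 2: 1 → 0
  bit 3: 0 → 1
  bit 4: 0 → 1
  bit 5: 1 → 0
  bit 6: 1 → 0
  bit 7: 1 → 0
  bit 8: 1 → 0
  bit 9: 0 → 1
  bit 10: 0 → 1
  bit 11: 1 → 0
  bit 12: 1 → 0
  bit 13: 0 → 1
  bit 14: 0 → 1
  bit 15: 1 → 0
= 1101100001100110


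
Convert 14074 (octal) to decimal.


Positional values:
Position 0: 4 × 8^0 = 4
Position 1: 7 × 8^1 = 56
Position 2: 0 × 8^2 = 0
Position 3: 4 × 8^3 = 2048
Position 4: 1 × 8^4 = 4096
Sum = 4 + 56 + 0 + 2048 + 4096
= 6204


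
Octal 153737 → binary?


Each octal digit → 3 binary bits:
  1 = 001
  5 = 101
  3 = 011
  7 = 111
  3 = 011
  7 = 111
Concatenate: 001 101 011 111 011 111
= 001101011111011111


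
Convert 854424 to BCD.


Each digit → 4-bit binary:
  8 → 1000
  5 → 0101
  4 → 0100
  4 → 0100
  2 → 0010
  4 → 0100
= 1000 0101 0100 0100 0010 0100


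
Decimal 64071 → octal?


Divide by 8 repeatedly:
64071 ÷ 8 = 8008 remainder 7
8008 ÷ 8 = 1001 remainder 0
1001 ÷ 8 = 125 remainder 1
125 ÷ 8 = 15 remainder 5
15 ÷ 8 = 1 remainder 7
1 ÷ 8 = 0 remainder 1
Reading remainders bottom-up:
= 0o175107


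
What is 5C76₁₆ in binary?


Each hex digit → 4 binary bits:
  5 = 0101
  C = 1100
  7 = 0111
  6 = 0110
Concatenate: 0101 1100 0111 0110
= 0101110001110110


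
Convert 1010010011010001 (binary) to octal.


Group into 3-bit groups: 001010010011010001
  001 = 1
  010 = 2
  010 = 2
  011 = 3
  010 = 2
  001 = 1
= 0o122321


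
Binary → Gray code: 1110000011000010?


Binary: 1110000011000010
Gray code: G = B XOR (B >> 1)
B >> 1 = 0111000001100001
1110000011000010 XOR 0111000001100001:
  1 XOR 0 = 1
  1 XOR 1 = 0
  1 XOR 1 = 0
  0 XOR 1 = 1
  0 XOR 0 = 0
  0 XOR 0 = 0
  0 XOR 0 = 0
  0 XOR 0 = 0
  1 XOR 0 = 1
  1 XOR 1 = 0
  0 XOR 1 = 1
  0 XOR 0 = 0
  0 XOR 0 = 0
  0 XOR 0 = 0
  1 XOR 0 = 1
  0 XOR 1 = 1
= 1001000010100011


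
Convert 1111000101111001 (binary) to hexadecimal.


Group into 4-bit nibbles: 1111000101111001
  1111 = F
  0001 = 1
  0111 = 7
  1001 = 9
= 0xF179


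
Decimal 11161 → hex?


Divide by 16 repeatedly:
11161 ÷ 16 = 697 remainder 9 (9)
697 ÷ 16 = 43 remainder 9 (9)
43 ÷ 16 = 2 remainder 11 (B)
2 ÷ 16 = 0 remainder 2 (2)
Reading remainders bottom-up:
= 0x2B99


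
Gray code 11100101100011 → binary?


Gray code: 11100101100011
MSB stays the same: 1
Each subsequent bit = prev_binary XOR current_gray:
  B[1] = 1 XOR 1 = 0
  B[2] = 0 XOR 1 = 1
  B[3] = 1 XOR 0 = 1
  B[4] = 1 XOR 0 = 1
  B[5] = 1 XOR 1 = 0
  B[6] = 0 XOR 0 = 0
  B[7] = 0 XOR 1 = 1
  B[8] = 1 XOR 1 = 0
  B[9] = 0 XOR 0 = 0
  B[10] = 0 XOR 0 = 0
  B[11] = 0 XOR 0 = 0
  B[12] = 0 XOR 1 = 1
  B[13] = 1 XOR 1 = 0
= 10111001000010 (11842 decimal)


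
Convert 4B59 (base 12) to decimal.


Positional values (base 12):
  9 × 12^0 = 9 × 1 = 9
  5 × 12^1 = 5 × 12 = 60
  B × 12^2 = 11 × 144 = 1584
  4 × 12^3 = 4 × 1728 = 6912
Sum = 9 + 60 + 1584 + 6912
= 8565


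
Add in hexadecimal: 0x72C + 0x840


Align and add column by column (LSB to MSB, each column mod 16 with carry):
  072C
+ 0840
  ----
  col 0: C(12) + 0(0) + 0 (carry in) = 12 → C(12), carry out 0
  col 1: 2(2) + 4(4) + 0 (carry in) = 6 → 6(6), carry out 0
  col 2: 7(7) + 8(8) + 0 (carry in) = 15 → F(15), carry out 0
  col 3: 0(0) + 0(0) + 0 (carry in) = 0 → 0(0), carry out 0
Reading digits MSB→LSB: 0F6C
Strip leading zeros: F6C
= 0xF6C


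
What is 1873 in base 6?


Divide by 6 repeatedly:
1873 ÷ 6 = 312 remainder 1
312 ÷ 6 = 52 remainder 0
52 ÷ 6 = 8 remainder 4
8 ÷ 6 = 1 remainder 2
1 ÷ 6 = 0 remainder 1
Reading remainders bottom-up:
= 12401


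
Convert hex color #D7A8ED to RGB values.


Hex: #D7A8ED
R = D7₁₆ = 215
G = A8₁₆ = 168
B = ED₁₆ = 237
= RGB(215, 168, 237)


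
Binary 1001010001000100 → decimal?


Positional values:
Bit 2: 1 × 2^2 = 4
Bit 6: 1 × 2^6 = 64
Bit 10: 1 × 2^10 = 1024
Bit 12: 1 × 2^12 = 4096
Bit 15: 1 × 2^15 = 32768
Sum = 4 + 64 + 1024 + 4096 + 32768
= 37956


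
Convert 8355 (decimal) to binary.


Divide by 2 repeatedly:
8355 ÷ 2 = 4177 remainder 1
4177 ÷ 2 = 2088 remainder 1
2088 ÷ 2 = 1044 remainder 0
1044 ÷ 2 = 522 remainder 0
522 ÷ 2 = 261 remainder 0
261 ÷ 2 = 130 remainder 1
130 ÷ 2 = 65 remainder 0
65 ÷ 2 = 32 remainder 1
32 ÷ 2 = 16 remainder 0
16 ÷ 2 = 8 remainder 0
8 ÷ 2 = 4 remainder 0
4 ÷ 2 = 2 remainder 0
2 ÷ 2 = 1 remainder 0
1 ÷ 2 = 0 remainder 1
Reading remainders bottom-up:
= 10000010100011


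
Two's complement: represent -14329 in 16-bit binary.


Original: 0011011111111001
Step 1 - Invert all bits: 1100100000000110
Step 2 - Add 1: 1100100000000110 + 1
= 1100100000000111 (represents -14329)


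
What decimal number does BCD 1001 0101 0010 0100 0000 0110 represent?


Each 4-bit group → digit:
  1001 → 9
  0101 → 5
  0010 → 2
  0100 → 4
  0000 → 0
  0110 → 6
= 952406


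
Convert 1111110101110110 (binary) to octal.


Group into 3-bit groups: 001111110101110110
  001 = 1
  111 = 7
  110 = 6
  101 = 5
  110 = 6
  110 = 6
= 0o176566


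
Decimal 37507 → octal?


Divide by 8 repeatedly:
37507 ÷ 8 = 4688 remainder 3
4688 ÷ 8 = 586 remainder 0
586 ÷ 8 = 73 remainder 2
73 ÷ 8 = 9 remainder 1
9 ÷ 8 = 1 remainder 1
1 ÷ 8 = 0 remainder 1
Reading remainders bottom-up:
= 0o111203


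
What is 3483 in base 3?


Divide by 3 repeatedly:
3483 ÷ 3 = 1161 remainder 0
1161 ÷ 3 = 387 remainder 0
387 ÷ 3 = 129 remainder 0
129 ÷ 3 = 43 remainder 0
43 ÷ 3 = 14 remainder 1
14 ÷ 3 = 4 remainder 2
4 ÷ 3 = 1 remainder 1
1 ÷ 3 = 0 remainder 1
Reading remainders bottom-up:
= 11210000


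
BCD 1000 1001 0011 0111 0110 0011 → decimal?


Each 4-bit group → digit:
  1000 → 8
  1001 → 9
  0011 → 3
  0111 → 7
  0110 → 6
  0011 → 3
= 893763


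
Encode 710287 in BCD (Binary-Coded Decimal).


Each digit → 4-bit binary:
  7 → 0111
  1 → 0001
  0 → 0000
  2 → 0010
  8 → 1000
  7 → 0111
= 0111 0001 0000 0010 1000 0111


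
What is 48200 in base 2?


Divide by 2 repeatedly:
48200 ÷ 2 = 24100 remainder 0
24100 ÷ 2 = 12050 remainder 0
12050 ÷ 2 = 6025 remainder 0
6025 ÷ 2 = 3012 remainder 1
3012 ÷ 2 = 1506 remainder 0
1506 ÷ 2 = 753 remainder 0
753 ÷ 2 = 376 remainder 1
376 ÷ 2 = 188 remainder 0
188 ÷ 2 = 94 remainder 0
94 ÷ 2 = 47 remainder 0
47 ÷ 2 = 23 remainder 1
23 ÷ 2 = 11 remainder 1
11 ÷ 2 = 5 remainder 1
5 ÷ 2 = 2 remainder 1
2 ÷ 2 = 1 remainder 0
1 ÷ 2 = 0 remainder 1
Reading remainders bottom-up:
= 1011110001001000


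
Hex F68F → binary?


Each hex digit → 4 binary bits:
  F = 1111
  6 = 0110
  8 = 1000
  F = 1111
Concatenate: 1111 0110 1000 1111
= 1111011010001111


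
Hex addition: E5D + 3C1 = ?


Align and add column by column (LSB to MSB, each column mod 16 with carry):
  0E5D
+ 03C1
  ----
  col 0: D(13) + 1(1) + 0 (carry in) = 14 → E(14), carry out 0
  col 1: 5(5) + C(12) + 0 (carry in) = 17 → 1(1), carry out 1
  col 2: E(14) + 3(3) + 1 (carry in) = 18 → 2(2), carry out 1
  col 3: 0(0) + 0(0) + 1 (carry in) = 1 → 1(1), carry out 0
Reading digits MSB→LSB: 121E
Strip leading zeros: 121E
= 0x121E


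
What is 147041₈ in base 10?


Positional values:
Position 0: 1 × 8^0 = 1
Position 1: 4 × 8^1 = 32
Position 2: 0 × 8^2 = 0
Position 3: 7 × 8^3 = 3584
Position 4: 4 × 8^4 = 16384
Position 5: 1 × 8^5 = 32768
Sum = 1 + 32 + 0 + 3584 + 16384 + 32768
= 52769


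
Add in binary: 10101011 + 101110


Align and add column by column (LSB to MSB, carry propagating):
  010101011
+ 000101110
  ---------
  col 0: 1 + 0 + 0 (carry in) = 1 → bit 1, carry out 0
  col 1: 1 + 1 + 0 (carry in) = 2 → bit 0, carry out 1
  col 2: 0 + 1 + 1 (carry in) = 2 → bit 0, carry out 1
  col 3: 1 + 1 + 1 (carry in) = 3 → bit 1, carry out 1
  col 4: 0 + 0 + 1 (carry in) = 1 → bit 1, carry out 0
  col 5: 1 + 1 + 0 (carry in) = 2 → bit 0, carry out 1
  col 6: 0 + 0 + 1 (carry in) = 1 → bit 1, carry out 0
  col 7: 1 + 0 + 0 (carry in) = 1 → bit 1, carry out 0
  col 8: 0 + 0 + 0 (carry in) = 0 → bit 0, carry out 0
Reading bits MSB→LSB: 011011001
Strip leading zeros: 11011001
= 11011001


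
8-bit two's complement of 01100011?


Original: 01100011
Step 1 - Invert all bits: 10011100
Step 2 - Add 1: 10011100 + 1
= 10011101 (represents -99)


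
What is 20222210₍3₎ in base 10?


Positional values (base 3):
  0 × 3^0 = 0 × 1 = 0
  1 × 3^1 = 1 × 3 = 3
  2 × 3^2 = 2 × 9 = 18
  2 × 3^3 = 2 × 27 = 54
  2 × 3^4 = 2 × 81 = 162
  2 × 3^5 = 2 × 243 = 486
  0 × 3^6 = 0 × 729 = 0
  2 × 3^7 = 2 × 2187 = 4374
Sum = 0 + 3 + 18 + 54 + 162 + 486 + 0 + 4374
= 5097


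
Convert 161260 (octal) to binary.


Each octal digit → 3 binary bits:
  1 = 001
  6 = 110
  1 = 001
  2 = 010
  6 = 110
  0 = 000
Concatenate: 001 110 001 010 110 000
= 001110001010110000


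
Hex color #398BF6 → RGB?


Hex: #398BF6
R = 39₁₆ = 57
G = 8B₁₆ = 139
B = F6₁₆ = 246
= RGB(57, 139, 246)


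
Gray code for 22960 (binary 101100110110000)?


Binary: 101100110110000
Gray code: G = B XOR (B >> 1)
B >> 1 = 010110011011000
101100110110000 XOR 010110011011000:
  1 XOR 0 = 1
  0 XOR 1 = 1
  1 XOR 0 = 1
  1 XOR 1 = 0
  0 XOR 1 = 1
  0 XOR 0 = 0
  1 XOR 0 = 1
  1 XOR 1 = 0
  0 XOR 1 = 1
  1 XOR 0 = 1
  1 XOR 1 = 0
  0 XOR 1 = 1
  0 XOR 0 = 0
  0 XOR 0 = 0
  0 XOR 0 = 0
= 111010101101000


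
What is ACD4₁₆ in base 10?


Positional values:
Position 0: 4 × 16^0 = 4 × 1 = 4
Position 1: D × 16^1 = 13 × 16 = 208
Position 2: C × 16^2 = 12 × 256 = 3072
Position 3: A × 16^3 = 10 × 4096 = 40960
Sum = 4 + 208 + 3072 + 40960
= 44244


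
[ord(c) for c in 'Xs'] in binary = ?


String: 'Xs'  (2 characters)
Per-character ASCII lookup:
  'X': uppercase starts at 65: 'X' = 65 + 23 = 88 → 1011000
  's': lowercase starts at 97: 's' = 97 + 18 = 115 → 1110011
= 1011000 1110011


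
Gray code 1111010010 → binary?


Gray code: 1111010010
MSB stays the same: 1
Each subsequent bit = prev_binary XOR current_gray:
  B[1] = 1 XOR 1 = 0
  B[2] = 0 XOR 1 = 1
  B[3] = 1 XOR 1 = 0
  B[4] = 0 XOR 0 = 0
  B[5] = 0 XOR 1 = 1
  B[6] = 1 XOR 0 = 1
  B[7] = 1 XOR 0 = 1
  B[8] = 1 XOR 1 = 0
  B[9] = 0 XOR 0 = 0
= 1010011100 (668 decimal)


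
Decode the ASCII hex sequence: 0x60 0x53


Codes (hex): 0x60 0x53
Per-code ASCII lookup:
  0x60 = 96  (special character) → '`'
  0x53 = 83  (range 65-90: uppercase, 83 - 65 = 18) → 'S'
= '`S'


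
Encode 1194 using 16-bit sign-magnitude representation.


Sign bit: 0 (positive)
Magnitude: 1194 = 000010010101010
= 0000010010101010


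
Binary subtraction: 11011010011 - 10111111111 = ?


Align and subtract column by column (LSB to MSB, borrowing when needed):
  11011010011
- 10111111111
  -----------
  col 0: (1 - 0 borrow-in) - 1 → 1 - 1 = 0, borrow out 0
  col 1: (1 - 0 borrow-in) - 1 → 1 - 1 = 0, borrow out 0
  col 2: (0 - 0 borrow-in) - 1 → borrow from next column: (0+2) - 1 = 1, borrow out 1
  col 3: (0 - 1 borrow-in) - 1 → borrow from next column: (-1+2) - 1 = 0, borrow out 1
  col 4: (1 - 1 borrow-in) - 1 → borrow from next column: (0+2) - 1 = 1, borrow out 1
  col 5: (0 - 1 borrow-in) - 1 → borrow from next column: (-1+2) - 1 = 0, borrow out 1
  col 6: (1 - 1 borrow-in) - 1 → borrow from next column: (0+2) - 1 = 1, borrow out 1
  col 7: (1 - 1 borrow-in) - 1 → borrow from next column: (0+2) - 1 = 1, borrow out 1
  col 8: (0 - 1 borrow-in) - 1 → borrow from next column: (-1+2) - 1 = 0, borrow out 1
  col 9: (1 - 1 borrow-in) - 0 → 0 - 0 = 0, borrow out 0
  col 10: (1 - 0 borrow-in) - 1 → 1 - 1 = 0, borrow out 0
Reading bits MSB→LSB: 00011010100
Strip leading zeros: 11010100
= 11010100


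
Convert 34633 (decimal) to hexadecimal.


Divide by 16 repeatedly:
34633 ÷ 16 = 2164 remainder 9 (9)
2164 ÷ 16 = 135 remainder 4 (4)
135 ÷ 16 = 8 remainder 7 (7)
8 ÷ 16 = 0 remainder 8 (8)
Reading remainders bottom-up:
= 0x8749


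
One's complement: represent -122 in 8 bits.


Original: 01111010
Invert all bits:
  bit 0: 0 → 1
  bit 1: 1 → 0
  bit 2: 1 → 0
  bit 3: 1 → 0
  bit 4: 1 → 0
  bit 5: 0 → 1
  bit 6: 1 → 0
  bit 7: 0 → 1
= 10000101


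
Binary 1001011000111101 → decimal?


Positional values:
Bit 0: 1 × 2^0 = 1
Bit 2: 1 × 2^2 = 4
Bit 3: 1 × 2^3 = 8
Bit 4: 1 × 2^4 = 16
Bit 5: 1 × 2^5 = 32
Bit 9: 1 × 2^9 = 512
Bit 10: 1 × 2^10 = 1024
Bit 12: 1 × 2^12 = 4096
Bit 15: 1 × 2^15 = 32768
Sum = 1 + 4 + 8 + 16 + 32 + 512 + 1024 + 4096 + 32768
= 38461


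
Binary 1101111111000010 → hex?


Group into 4-bit nibbles: 1101111111000010
  1101 = D
  1111 = F
  1100 = C
  0010 = 2
= 0xDFC2


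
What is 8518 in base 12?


Divide by 12 repeatedly:
8518 ÷ 12 = 709 remainder 10
709 ÷ 12 = 59 remainder 1
59 ÷ 12 = 4 remainder 11
4 ÷ 12 = 0 remainder 4
Reading remainders bottom-up:
= 4B1A


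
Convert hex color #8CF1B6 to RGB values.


Hex: #8CF1B6
R = 8C₁₆ = 140
G = F1₁₆ = 241
B = B6₁₆ = 182
= RGB(140, 241, 182)


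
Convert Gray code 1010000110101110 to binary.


Gray code: 1010000110101110
MSB stays the same: 1
Each subsequent bit = prev_binary XOR current_gray:
  B[1] = 1 XOR 0 = 1
  B[2] = 1 XOR 1 = 0
  B[3] = 0 XOR 0 = 0
  B[4] = 0 XOR 0 = 0
  B[5] = 0 XOR 0 = 0
  B[6] = 0 XOR 0 = 0
  B[7] = 0 XOR 1 = 1
  B[8] = 1 XOR 1 = 0
  B[9] = 0 XOR 0 = 0
  B[10] = 0 XOR 1 = 1
  B[11] = 1 XOR 0 = 1
  B[12] = 1 XOR 1 = 0
  B[13] = 0 XOR 1 = 1
  B[14] = 1 XOR 1 = 0
  B[15] = 0 XOR 0 = 0
= 1100000100110100 (49460 decimal)


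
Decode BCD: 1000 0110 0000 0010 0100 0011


Each 4-bit group → digit:
  1000 → 8
  0110 → 6
  0000 → 0
  0010 → 2
  0100 → 4
  0011 → 3
= 860243


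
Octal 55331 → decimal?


Positional values:
Position 0: 1 × 8^0 = 1
Position 1: 3 × 8^1 = 24
Position 2: 3 × 8^2 = 192
Position 3: 5 × 8^3 = 2560
Position 4: 5 × 8^4 = 20480
Sum = 1 + 24 + 192 + 2560 + 20480
= 23257


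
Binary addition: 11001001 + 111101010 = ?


Align and add column by column (LSB to MSB, carry propagating):
  0011001001
+ 0111101010
  ----------
  col 0: 1 + 0 + 0 (carry in) = 1 → bit 1, carry out 0
  col 1: 0 + 1 + 0 (carry in) = 1 → bit 1, carry out 0
  col 2: 0 + 0 + 0 (carry in) = 0 → bit 0, carry out 0
  col 3: 1 + 1 + 0 (carry in) = 2 → bit 0, carry out 1
  col 4: 0 + 0 + 1 (carry in) = 1 → bit 1, carry out 0
  col 5: 0 + 1 + 0 (carry in) = 1 → bit 1, carry out 0
  col 6: 1 + 1 + 0 (carry in) = 2 → bit 0, carry out 1
  col 7: 1 + 1 + 1 (carry in) = 3 → bit 1, carry out 1
  col 8: 0 + 1 + 1 (carry in) = 2 → bit 0, carry out 1
  col 9: 0 + 0 + 1 (carry in) = 1 → bit 1, carry out 0
Reading bits MSB→LSB: 1010110011
Strip leading zeros: 1010110011
= 1010110011


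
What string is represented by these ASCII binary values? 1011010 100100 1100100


Codes (binary): 1011010 100100 1100100
Per-code ASCII lookup:
  1011010 = 90  (range 65-90: uppercase, 90 - 65 = 25) → 'Z'
  100100 = 36  (special character) → '$'
  1100100 = 100  (range 97-122: lowercase, 100 - 97 = 3) → 'd'
= 'Z$d'


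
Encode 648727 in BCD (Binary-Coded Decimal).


Each digit → 4-bit binary:
  6 → 0110
  4 → 0100
  8 → 1000
  7 → 0111
  2 → 0010
  7 → 0111
= 0110 0100 1000 0111 0010 0111


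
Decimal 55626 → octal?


Divide by 8 repeatedly:
55626 ÷ 8 = 6953 remainder 2
6953 ÷ 8 = 869 remainder 1
869 ÷ 8 = 108 remainder 5
108 ÷ 8 = 13 remainder 4
13 ÷ 8 = 1 remainder 5
1 ÷ 8 = 0 remainder 1
Reading remainders bottom-up:
= 0o154512


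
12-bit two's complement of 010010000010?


Original: 010010000010
Step 1 - Invert all bits: 101101111101
Step 2 - Add 1: 101101111101 + 1
= 101101111110 (represents -1154)


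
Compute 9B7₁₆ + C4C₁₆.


Align and add column by column (LSB to MSB, each column mod 16 with carry):
  09B7
+ 0C4C
  ----
  col 0: 7(7) + C(12) + 0 (carry in) = 19 → 3(3), carry out 1
  col 1: B(11) + 4(4) + 1 (carry in) = 16 → 0(0), carry out 1
  col 2: 9(9) + C(12) + 1 (carry in) = 22 → 6(6), carry out 1
  col 3: 0(0) + 0(0) + 1 (carry in) = 1 → 1(1), carry out 0
Reading digits MSB→LSB: 1603
Strip leading zeros: 1603
= 0x1603


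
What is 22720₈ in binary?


Each octal digit → 3 binary bits:
  2 = 010
  2 = 010
  7 = 111
  2 = 010
  0 = 000
Concatenate: 010 010 111 010 000
= 010010111010000


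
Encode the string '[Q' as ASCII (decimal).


String: '[Q'  (2 characters)
Per-character ASCII lookup:
  '[': special character: '[' = 91
  'Q': uppercase starts at 65: 'Q' = 65 + 16 = 81
= 91 81


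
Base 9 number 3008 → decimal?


Positional values (base 9):
  8 × 9^0 = 8 × 1 = 8
  0 × 9^1 = 0 × 9 = 0
  0 × 9^2 = 0 × 81 = 0
  3 × 9^3 = 3 × 729 = 2187
Sum = 8 + 0 + 0 + 2187
= 2195


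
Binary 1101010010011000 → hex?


Group into 4-bit nibbles: 1101010010011000
  1101 = D
  0100 = 4
  1001 = 9
  1000 = 8
= 0xD498


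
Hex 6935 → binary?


Each hex digit → 4 binary bits:
  6 = 0110
  9 = 1001
  3 = 0011
  5 = 0101
Concatenate: 0110 1001 0011 0101
= 0110100100110101


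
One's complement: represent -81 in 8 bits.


Original: 01010001
Invert all bits:
  bit 0: 0 → 1
  bit 1: 1 → 0
  bit 2: 0 → 1
  bit 3: 1 → 0
  bit 4: 0 → 1
  bit 5: 0 → 1
  bit 6: 0 → 1
  bit 7: 1 → 0
= 10101110


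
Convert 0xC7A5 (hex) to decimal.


Positional values:
Position 0: 5 × 16^0 = 5 × 1 = 5
Position 1: A × 16^1 = 10 × 16 = 160
Position 2: 7 × 16^2 = 7 × 256 = 1792
Position 3: C × 16^3 = 12 × 4096 = 49152
Sum = 5 + 160 + 1792 + 49152
= 51109


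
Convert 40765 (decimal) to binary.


Divide by 2 repeatedly:
40765 ÷ 2 = 20382 remainder 1
20382 ÷ 2 = 10191 remainder 0
10191 ÷ 2 = 5095 remainder 1
5095 ÷ 2 = 2547 remainder 1
2547 ÷ 2 = 1273 remainder 1
1273 ÷ 2 = 636 remainder 1
636 ÷ 2 = 318 remainder 0
318 ÷ 2 = 159 remainder 0
159 ÷ 2 = 79 remainder 1
79 ÷ 2 = 39 remainder 1
39 ÷ 2 = 19 remainder 1
19 ÷ 2 = 9 remainder 1
9 ÷ 2 = 4 remainder 1
4 ÷ 2 = 2 remainder 0
2 ÷ 2 = 1 remainder 0
1 ÷ 2 = 0 remainder 1
Reading remainders bottom-up:
= 1001111100111101


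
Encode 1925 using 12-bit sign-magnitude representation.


Sign bit: 0 (positive)
Magnitude: 1925 = 11110000101
= 011110000101


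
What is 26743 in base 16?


Divide by 16 repeatedly:
26743 ÷ 16 = 1671 remainder 7 (7)
1671 ÷ 16 = 104 remainder 7 (7)
104 ÷ 16 = 6 remainder 8 (8)
6 ÷ 16 = 0 remainder 6 (6)
Reading remainders bottom-up:
= 0x6877


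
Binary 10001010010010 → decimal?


Positional values:
Bit 1: 1 × 2^1 = 2
Bit 4: 1 × 2^4 = 16
Bit 7: 1 × 2^7 = 128
Bit 9: 1 × 2^9 = 512
Bit 13: 1 × 2^13 = 8192
Sum = 2 + 16 + 128 + 512 + 8192
= 8850


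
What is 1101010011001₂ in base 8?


Group into 3-bit groups: 001101010011001
  001 = 1
  101 = 5
  010 = 2
  011 = 3
  001 = 1
= 0o15231


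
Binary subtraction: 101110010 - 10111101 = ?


Align and subtract column by column (LSB to MSB, borrowing when needed):
  101110010
- 010111101
  ---------
  col 0: (0 - 0 borrow-in) - 1 → borrow from next column: (0+2) - 1 = 1, borrow out 1
  col 1: (1 - 1 borrow-in) - 0 → 0 - 0 = 0, borrow out 0
  col 2: (0 - 0 borrow-in) - 1 → borrow from next column: (0+2) - 1 = 1, borrow out 1
  col 3: (0 - 1 borrow-in) - 1 → borrow from next column: (-1+2) - 1 = 0, borrow out 1
  col 4: (1 - 1 borrow-in) - 1 → borrow from next column: (0+2) - 1 = 1, borrow out 1
  col 5: (1 - 1 borrow-in) - 1 → borrow from next column: (0+2) - 1 = 1, borrow out 1
  col 6: (1 - 1 borrow-in) - 0 → 0 - 0 = 0, borrow out 0
  col 7: (0 - 0 borrow-in) - 1 → borrow from next column: (0+2) - 1 = 1, borrow out 1
  col 8: (1 - 1 borrow-in) - 0 → 0 - 0 = 0, borrow out 0
Reading bits MSB→LSB: 010110101
Strip leading zeros: 10110101
= 10110101


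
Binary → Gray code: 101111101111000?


Binary: 101111101111000
Gray code: G = B XOR (B >> 1)
B >> 1 = 010111110111100
101111101111000 XOR 010111110111100:
  1 XOR 0 = 1
  0 XOR 1 = 1
  1 XOR 0 = 1
  1 XOR 1 = 0
  1 XOR 1 = 0
  1 XOR 1 = 0
  1 XOR 1 = 0
  0 XOR 1 = 1
  1 XOR 0 = 1
  1 XOR 1 = 0
  1 XOR 1 = 0
  1 XOR 1 = 0
  0 XOR 1 = 1
  0 XOR 0 = 0
  0 XOR 0 = 0
= 111000011000100


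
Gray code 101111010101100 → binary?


Gray code: 101111010101100
MSB stays the same: 1
Each subsequent bit = prev_binary XOR current_gray:
  B[1] = 1 XOR 0 = 1
  B[2] = 1 XOR 1 = 0
  B[3] = 0 XOR 1 = 1
  B[4] = 1 XOR 1 = 0
  B[5] = 0 XOR 1 = 1
  B[6] = 1 XOR 0 = 1
  B[7] = 1 XOR 1 = 0
  B[8] = 0 XOR 0 = 0
  B[9] = 0 XOR 1 = 1
  B[10] = 1 XOR 0 = 1
  B[11] = 1 XOR 1 = 0
  B[12] = 0 XOR 1 = 1
  B[13] = 1 XOR 0 = 1
  B[14] = 1 XOR 0 = 1
= 110101100110111 (27447 decimal)


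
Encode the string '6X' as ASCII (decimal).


String: '6X'  (2 characters)
Per-character ASCII lookup:
  '6': digits start at 48: '6' = 48 + 6 = 54
  'X': uppercase starts at 65: 'X' = 65 + 23 = 88
= 54 88


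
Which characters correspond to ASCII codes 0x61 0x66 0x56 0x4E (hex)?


Codes (hex): 0x61 0x66 0x56 0x4E
Per-code ASCII lookup:
  0x61 = 97  (range 97-122: lowercase, 97 - 97 = 0) → 'a'
  0x66 = 102  (range 97-122: lowercase, 102 - 97 = 5) → 'f'
  0x56 = 86  (range 65-90: uppercase, 86 - 65 = 21) → 'V'
  0x4E = 78  (range 65-90: uppercase, 78 - 65 = 13) → 'N'
= 'afVN'


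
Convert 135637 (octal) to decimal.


Positional values:
Position 0: 7 × 8^0 = 7
Position 1: 3 × 8^1 = 24
Position 2: 6 × 8^2 = 384
Position 3: 5 × 8^3 = 2560
Position 4: 3 × 8^4 = 12288
Position 5: 1 × 8^5 = 32768
Sum = 7 + 24 + 384 + 2560 + 12288 + 32768
= 48031
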